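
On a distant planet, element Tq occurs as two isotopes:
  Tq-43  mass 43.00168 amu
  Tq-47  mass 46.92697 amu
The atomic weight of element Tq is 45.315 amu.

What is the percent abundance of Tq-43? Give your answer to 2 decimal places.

Writing the weighted mean with unknown fraction x of Tq-43:
43.00168·x + 46.92697·(1 − x) = 45.315
(43.00168 − 46.92697)·x = 45.315 − 46.92697
x = -1.61197 / -3.92529 = 0.41066 → 41.07% Tq-43, 58.93% Tq-47.

41.07%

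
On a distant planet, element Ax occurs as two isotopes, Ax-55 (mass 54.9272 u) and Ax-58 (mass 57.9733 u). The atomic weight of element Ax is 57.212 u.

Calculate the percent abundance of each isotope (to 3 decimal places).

With x = fraction of Ax-55 (so Ax-58 is 1 − x):
54.9272·x + 57.9733·(1 − x) = 57.212
(54.9272 − 57.9733)·x = 57.212 − 57.9733
x = -0.7613 / -3.0461 = 0.24993 → 24.993% Ax-55, 75.007% Ax-58.

Ax-55: 24.993%, Ax-58: 75.007%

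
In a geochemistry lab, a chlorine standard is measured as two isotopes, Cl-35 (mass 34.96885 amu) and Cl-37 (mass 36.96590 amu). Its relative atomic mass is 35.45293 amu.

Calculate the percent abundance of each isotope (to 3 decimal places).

Cl-35: 75.760%, Cl-37: 24.240%

With x = fraction of Cl-35 (so Cl-37 is 1 − x):
34.96885·x + 36.96590·(1 − x) = 35.45293
(34.96885 − 36.96590)·x = 35.45293 − 36.96590
x = -1.51297 / -1.99705 = 0.75760 → 75.760% Cl-35, 24.240% Cl-37.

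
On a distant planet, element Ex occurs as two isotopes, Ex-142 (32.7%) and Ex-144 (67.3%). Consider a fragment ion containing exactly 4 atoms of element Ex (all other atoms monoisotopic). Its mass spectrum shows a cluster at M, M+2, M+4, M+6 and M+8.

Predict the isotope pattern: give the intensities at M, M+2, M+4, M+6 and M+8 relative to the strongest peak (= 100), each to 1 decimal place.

2.9 : 23.6 : 72.9 : 100.0 : 51.5

Expanding (0.327 + 0.673)^4:
P(M) = 0.327^4 = 0.011434
P(M+2) = 4 × 0.327^3 × 0.673^1 = 0.094128
P(M+4) = 6 × 0.327^2 × 0.673^2 = 0.290587
P(M+6) = 4 × 0.327^1 × 0.673^3 = 0.398706
P(M+8) = 0.673^4 = 0.205145
The M+6 peak is largest (0.398706); scaling to 100 gives 2.9 : 23.6 : 72.9 : 100.0 : 51.5.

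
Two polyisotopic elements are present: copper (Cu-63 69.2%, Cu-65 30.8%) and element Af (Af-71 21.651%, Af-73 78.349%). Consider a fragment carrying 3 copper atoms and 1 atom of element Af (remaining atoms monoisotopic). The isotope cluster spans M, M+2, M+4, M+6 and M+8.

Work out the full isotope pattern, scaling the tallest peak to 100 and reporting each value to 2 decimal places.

Copper pattern (n=3): 0.33137389 : 0.44247034 : 0.19693766 : 0.02921811
Element Af pattern (n=1): 0.21651 : 0.78349
Convolve the two distributions (both contribute in 2-u steps):
  M: 0.33137389×0.21651 = 0.071746
  M+2: 0.33137389×0.78349 + 0.44247034×0.21651 = 0.355427
  M+4: 0.44247034×0.78349 + 0.19693766×0.21651 = 0.389310
  M+6: 0.19693766×0.78349 + 0.02921811×0.21651 = 0.160625
  M+8: 0.02921811×0.78349 = 0.022892
Scale to base peak (0.389310) = 100: 18.43 : 91.30 : 100.00 : 41.26 : 5.88

18.43 : 91.30 : 100.00 : 41.26 : 5.88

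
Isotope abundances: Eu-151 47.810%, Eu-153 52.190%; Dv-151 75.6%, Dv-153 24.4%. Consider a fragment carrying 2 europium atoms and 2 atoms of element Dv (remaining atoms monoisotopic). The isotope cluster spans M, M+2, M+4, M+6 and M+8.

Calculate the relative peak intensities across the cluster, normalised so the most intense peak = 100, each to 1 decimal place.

35.4 : 100.0 : 95.6 : 35.2 : 4.4

Europium pattern (n=2): 0.22857961 : 0.49904078 : 0.27237961
Element Dv pattern (n=2): 0.571536 : 0.368928 : 0.059536
Convolve the two distributions (both contribute in 2-u steps):
  M: 0.22857961×0.571536 = 0.130641
  M+2: 0.22857961×0.368928 + 0.49904078×0.571536 = 0.369549
  M+4: 0.22857961×0.059536 + 0.49904078×0.368928 + 0.27237961×0.571536 = 0.353394
  M+6: 0.49904078×0.059536 + 0.27237961×0.368928 = 0.130199
  M+8: 0.27237961×0.059536 = 0.016216
Scale to base peak (0.369549) = 100: 35.4 : 100.0 : 95.6 : 35.2 : 4.4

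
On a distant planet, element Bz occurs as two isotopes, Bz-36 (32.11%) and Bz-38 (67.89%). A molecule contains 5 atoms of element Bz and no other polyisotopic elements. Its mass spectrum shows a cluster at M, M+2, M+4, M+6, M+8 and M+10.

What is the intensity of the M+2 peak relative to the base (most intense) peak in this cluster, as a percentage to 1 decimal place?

10.6%

(0.3211 + 0.6789)^5 gives M 0.0034, M+2 0.0361, M+4 0.1526, M+6 0.3226, M+8 0.3411, M+10 0.1442; the largest is M+8.
P(M+8) = C(5,4) × 0.3211^1 × 0.6789^4 = 5 × 0.3211 × 0.21243361 = 0.341062 (base)
P(M+2) = C(5,1) × 0.3211^4 × 0.6789^1 = 5 × 0.01063068 × 0.6789 = 0.036086
Relative intensity = 0.036086 / 0.341062 × 100 = 10.6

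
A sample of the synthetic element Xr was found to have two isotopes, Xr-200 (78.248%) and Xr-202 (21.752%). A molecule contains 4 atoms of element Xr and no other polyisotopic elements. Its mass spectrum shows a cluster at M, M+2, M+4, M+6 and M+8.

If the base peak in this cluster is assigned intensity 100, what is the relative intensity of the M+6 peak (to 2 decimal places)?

(0.78248 + 0.21752)^4 gives M 0.3749, M+2 0.4168, M+4 0.1738, M+6 0.0322, M+8 0.0022; the largest is M+2.
P(M+2) = C(4,1) × 0.78248^3 × 0.21752^1 = 4 × 0.4790929 × 0.21752 = 0.416849 (base)
P(M+6) = C(4,3) × 0.78248^1 × 0.21752^3 = 4 × 0.78248 × 0.01029195 = 0.032213
Relative intensity = 0.032213 / 0.416849 × 100 = 7.73

7.73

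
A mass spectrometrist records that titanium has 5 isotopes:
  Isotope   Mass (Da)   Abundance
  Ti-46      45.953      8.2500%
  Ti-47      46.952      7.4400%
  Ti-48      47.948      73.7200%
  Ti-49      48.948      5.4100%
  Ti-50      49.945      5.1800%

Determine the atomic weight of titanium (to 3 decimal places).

The abundance-weighted mean is 0.082500 × 45.953 + 0.074400 × 46.952 + 0.737200 × 47.948 + 0.054100 × 48.948 + 0.051800 × 49.945
= 3.7911 + 3.4932 + 35.3473 + 2.6481 + 2.5872 = 47.8669 Da

47.867 Da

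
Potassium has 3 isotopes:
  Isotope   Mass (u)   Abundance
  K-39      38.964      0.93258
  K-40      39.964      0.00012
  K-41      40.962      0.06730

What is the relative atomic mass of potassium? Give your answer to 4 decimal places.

Ar = Σ fᵢ·mᵢ = 0.93258 × 38.964 + 0.00012 × 39.964 + 0.06730 × 40.962
= 36.33705 + 0.00480 + 2.75674 = 39.09859 u

39.0986 u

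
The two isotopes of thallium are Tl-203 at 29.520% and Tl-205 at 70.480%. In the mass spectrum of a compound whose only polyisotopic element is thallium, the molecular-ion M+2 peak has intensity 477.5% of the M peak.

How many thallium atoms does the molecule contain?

2

With n Tl atoms, P(M+2)/P(M) = C(n,1)·p^(n−1)q / p^n = n·q/p = n · 0.70480/0.29520.
n = 4.775 × 0.29520/0.70480 = 2.00 ≈ 2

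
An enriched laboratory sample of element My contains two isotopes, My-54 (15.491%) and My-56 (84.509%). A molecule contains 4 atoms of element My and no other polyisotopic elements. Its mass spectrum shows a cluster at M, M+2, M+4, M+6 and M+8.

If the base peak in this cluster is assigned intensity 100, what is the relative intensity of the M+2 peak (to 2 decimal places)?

2.46

(0.15491 + 0.84509)^4 gives M 0.0006, M+2 0.0126, M+4 0.1028, M+6 0.3740, M+8 0.5100; the largest is M+8.
P(M+8) = C(4,4) × 0.15491^0 × 0.84509^4 = 1 × 1.0000 × 0.51004894 = 0.510049 (base)
P(M+2) = C(4,1) × 0.15491^3 × 0.84509^1 = 4 × 0.00371739 × 0.84509 = 0.012566
Relative intensity = 0.012566 / 0.510049 × 100 = 2.46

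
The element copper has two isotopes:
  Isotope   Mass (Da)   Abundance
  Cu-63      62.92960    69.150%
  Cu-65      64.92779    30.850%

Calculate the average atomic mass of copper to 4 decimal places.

63.5460 Da

Weight each isotope mass by its fractional abundance: 0.69150 × 62.92960 + 0.30850 × 64.92779
= 43.515818 + 20.030223 = 63.546041 Da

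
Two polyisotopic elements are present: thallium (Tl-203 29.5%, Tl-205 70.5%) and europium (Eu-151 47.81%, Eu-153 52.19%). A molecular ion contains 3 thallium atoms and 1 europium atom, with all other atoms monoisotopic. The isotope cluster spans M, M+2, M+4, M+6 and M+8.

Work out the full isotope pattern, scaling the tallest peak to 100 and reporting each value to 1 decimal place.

Thallium pattern (n=3): 0.02567237 : 0.18405787 : 0.43986713 : 0.35040263
Europium pattern (n=1): 0.4781 : 0.5219
Convolve the two distributions (both contribute in 2-u steps):
  M: 0.02567237×0.4781 = 0.012274
  M+2: 0.02567237×0.5219 + 0.18405787×0.4781 = 0.101396
  M+4: 0.18405787×0.5219 + 0.43986713×0.4781 = 0.306360
  M+6: 0.43986713×0.5219 + 0.35040263×0.4781 = 0.397094
  M+8: 0.35040263×0.5219 = 0.182875
Scale to base peak (0.397094) = 100: 3.1 : 25.5 : 77.2 : 100.0 : 46.1

3.1 : 25.5 : 77.2 : 100.0 : 46.1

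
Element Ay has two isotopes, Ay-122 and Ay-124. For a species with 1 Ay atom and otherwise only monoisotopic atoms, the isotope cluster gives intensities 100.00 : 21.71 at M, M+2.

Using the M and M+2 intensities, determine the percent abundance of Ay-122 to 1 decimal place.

Write p for the Ay-122 fraction. I(M+2)/I(M) = [C(1,1)·p^0·(1−p)] / p^1 = 1·(1−p)/p = 21.71/100.00 = 0.2171
(1−p)/p = 0.2171/1 = 0.2171  ⇒  p = 1/(1 + 0.2171) = 0.8216
Ay-122: 82.2%, Ay-124: 17.8%.

82.2%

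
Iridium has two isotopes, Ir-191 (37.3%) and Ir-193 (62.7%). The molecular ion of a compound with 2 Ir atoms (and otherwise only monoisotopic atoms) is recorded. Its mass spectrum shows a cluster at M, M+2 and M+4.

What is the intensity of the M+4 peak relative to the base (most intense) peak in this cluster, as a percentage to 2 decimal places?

(0.373 + 0.627)^2 gives M 0.1391, M+2 0.4677, M+4 0.3931; the largest is M+2.
P(M+2) = C(2,1) × 0.373^1 × 0.627^1 = 2 × 0.3730 × 0.6270 = 0.467742 (base)
P(M+4) = C(2,2) × 0.373^0 × 0.627^2 = 1 × 1.0000 × 0.393129 = 0.393129
Relative intensity = 0.393129 / 0.467742 × 100 = 84.05

84.05%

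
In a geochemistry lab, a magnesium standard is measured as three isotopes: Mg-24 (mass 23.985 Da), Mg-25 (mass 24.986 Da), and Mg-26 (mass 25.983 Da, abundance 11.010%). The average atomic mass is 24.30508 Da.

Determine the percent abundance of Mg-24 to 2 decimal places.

Let x and y be the fractions of Mg-24 and Mg-25. Then x + y = 1 − 0.11010 = 0.88990 and 23.985x + 24.986y = 24.30508 − 0.11010×25.983 = 21.4443517.
Substituting: 23.985x + 24.986(0.88990 − x) = 21.4443517
(23.985 − 24.986)x = -0.7906897  ⇒  x = 0.78990, y = 0.10000
Mg-24: 78.99%, Mg-25: 10.00%.

78.99%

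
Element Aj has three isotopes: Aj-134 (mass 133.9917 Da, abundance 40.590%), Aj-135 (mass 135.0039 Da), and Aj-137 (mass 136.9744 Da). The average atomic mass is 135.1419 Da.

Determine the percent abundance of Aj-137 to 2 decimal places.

The remaining 59.410% is split between Aj-135 (fraction x) and Aj-137 (fraction 0.59410 − x).
Substituting: 135.0039x + 136.9744(0.59410 − x) = 80.75466897
(135.0039 − 136.9744)x = -0.62182207  ⇒  x = 0.31557, y = 0.27853
Aj-135: 31.56%, Aj-137: 27.85%.

27.85%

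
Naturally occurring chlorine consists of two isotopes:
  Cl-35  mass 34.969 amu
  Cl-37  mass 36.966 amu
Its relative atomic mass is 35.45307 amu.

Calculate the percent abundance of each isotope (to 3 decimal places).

With x = fraction of Cl-35 (so Cl-37 is 1 − x):
34.969·x + 36.966·(1 − x) = 35.45307
(34.969 − 36.966)·x = 35.45307 − 36.966
x = -1.51293 / -1.997 = 0.75760 → 75.760% Cl-35, 24.240% Cl-37.

Cl-35: 75.760%, Cl-37: 24.240%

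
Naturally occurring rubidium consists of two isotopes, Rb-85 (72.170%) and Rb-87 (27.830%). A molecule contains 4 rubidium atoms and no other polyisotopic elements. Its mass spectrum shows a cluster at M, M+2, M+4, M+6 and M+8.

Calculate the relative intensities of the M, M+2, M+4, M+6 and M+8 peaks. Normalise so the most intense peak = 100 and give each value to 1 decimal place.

64.8 : 100.0 : 57.8 : 14.9 : 1.4

The 4 Rb atoms are independent, so intensities follow the terms of (0.72170 + 0.27830)^4.
P(M) = 0.72170^4 = 0.271286
P(M+2) = 4 × 0.72170^3 × 0.27830^1 = 0.418450
P(M+4) = 6 × 0.72170^2 × 0.27830^2 = 0.242042
P(M+6) = 4 × 0.72170^1 × 0.27830^3 = 0.062224
P(M+8) = 0.27830^4 = 0.005999
The M+2 peak is largest (0.418450); scaling to 100 gives 64.8 : 100.0 : 57.8 : 14.9 : 1.4.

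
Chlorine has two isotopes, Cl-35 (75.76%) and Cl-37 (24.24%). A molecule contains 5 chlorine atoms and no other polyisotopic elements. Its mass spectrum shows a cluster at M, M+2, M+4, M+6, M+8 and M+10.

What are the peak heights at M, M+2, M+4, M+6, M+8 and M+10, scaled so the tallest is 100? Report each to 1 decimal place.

Expanding (0.7576 + 0.2424)^5:
P(M) = 0.7576^5 = 0.249574
P(M+2) = 5 × 0.7576^4 × 0.2424^1 = 0.399266
P(M+4) = 10 × 0.7576^3 × 0.2424^2 = 0.255497
P(M+6) = 10 × 0.7576^2 × 0.2424^3 = 0.081748
P(M+8) = 5 × 0.7576^1 × 0.2424^4 = 0.013078
P(M+10) = 0.2424^5 = 0.000837
The M+2 peak is largest (0.399266); scaling to 100 gives 62.5 : 100.0 : 64.0 : 20.5 : 3.3 : 0.2.

62.5 : 100.0 : 64.0 : 20.5 : 3.3 : 0.2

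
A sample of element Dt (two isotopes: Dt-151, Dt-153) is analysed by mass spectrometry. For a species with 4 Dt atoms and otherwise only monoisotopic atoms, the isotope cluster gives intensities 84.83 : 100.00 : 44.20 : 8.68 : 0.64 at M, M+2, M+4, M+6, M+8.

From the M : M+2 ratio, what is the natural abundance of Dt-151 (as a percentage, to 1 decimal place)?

77.2%

Let p = fractional abundance of Dt-151. I(M+2)/I(M) = [C(4,1)·p^3·(1−p)] / p^4 = 4·(1−p)/p = 100.00/84.83 = 1.1788
(1−p)/p = 1.1788/4 = 0.2947  ⇒  p = 1/(1 + 0.2947) = 0.7724
Dt-151: 77.2%, Dt-153: 22.8%.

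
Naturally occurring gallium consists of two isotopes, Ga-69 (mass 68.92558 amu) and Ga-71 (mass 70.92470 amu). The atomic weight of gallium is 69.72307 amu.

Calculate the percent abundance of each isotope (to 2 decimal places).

Ga-69: 60.11%, Ga-71: 39.89%

Writing the weighted mean with unknown fraction x of Ga-69:
68.92558·x + 70.92470·(1 − x) = 69.72307
(68.92558 − 70.92470)·x = 69.72307 − 70.92470
x = -1.20163 / -1.99912 = 0.60108 → 60.11% Ga-69, 39.89% Ga-71.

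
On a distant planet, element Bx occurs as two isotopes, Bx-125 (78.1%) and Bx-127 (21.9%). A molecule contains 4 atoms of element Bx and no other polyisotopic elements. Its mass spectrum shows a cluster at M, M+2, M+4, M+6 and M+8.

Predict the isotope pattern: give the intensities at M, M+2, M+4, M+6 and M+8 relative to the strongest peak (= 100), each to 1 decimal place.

Each Bx atom is independently Bx-125 (p = 0.781) or Bx-127 (q = 0.219); the cluster is the binomial expansion (p + q)^4.
P(M) = 0.781^4 = 0.372052
P(M+2) = 4 × 0.781^3 × 0.219^1 = 0.417308
P(M+4) = 6 × 0.781^2 × 0.219^2 = 0.175526
P(M+6) = 4 × 0.781^1 × 0.219^3 = 0.032813
P(M+8) = 0.219^4 = 0.002300
The M+2 peak is largest (0.417308); scaling to 100 gives 89.2 : 100.0 : 42.1 : 7.9 : 0.6.

89.2 : 100.0 : 42.1 : 7.9 : 0.6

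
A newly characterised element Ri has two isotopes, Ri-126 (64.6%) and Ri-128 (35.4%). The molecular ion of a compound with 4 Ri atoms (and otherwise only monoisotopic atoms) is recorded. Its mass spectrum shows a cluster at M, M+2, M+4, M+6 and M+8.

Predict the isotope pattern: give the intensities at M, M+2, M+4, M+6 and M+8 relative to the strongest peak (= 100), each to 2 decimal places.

45.62 : 100.00 : 82.20 : 30.03 : 4.11

Each Ri atom is independently Ri-126 (p = 0.646) or Ri-128 (q = 0.354); the cluster is the binomial expansion (p + q)^4.
P(M) = 0.646^4 = 0.174153
P(M+2) = 4 × 0.646^3 × 0.354^1 = 0.381734
P(M+4) = 6 × 0.646^2 × 0.354^2 = 0.313778
P(M+6) = 4 × 0.646^1 × 0.354^3 = 0.114631
P(M+8) = 0.354^4 = 0.015704
The M+2 peak is largest (0.381734); scaling to 100 gives 45.62 : 100.00 : 82.20 : 30.03 : 4.11.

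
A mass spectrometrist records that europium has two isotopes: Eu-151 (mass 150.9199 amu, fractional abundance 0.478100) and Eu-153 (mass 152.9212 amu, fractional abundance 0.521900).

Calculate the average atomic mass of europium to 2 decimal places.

151.96 amu

Average mass = Σ (abundance × isotope mass) = 0.478100 × 150.9199 + 0.521900 × 152.9212
= 72.15480 + 79.80957 = 151.96437 amu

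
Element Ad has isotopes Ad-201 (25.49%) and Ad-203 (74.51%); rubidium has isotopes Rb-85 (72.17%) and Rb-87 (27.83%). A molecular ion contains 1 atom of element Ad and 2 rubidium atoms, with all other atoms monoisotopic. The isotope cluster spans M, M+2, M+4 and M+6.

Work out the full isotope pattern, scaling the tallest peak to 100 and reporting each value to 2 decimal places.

Element Ad pattern (n=1): 0.2549 : 0.7451
Rubidium pattern (n=2): 0.52085089 : 0.40169822 : 0.07745089
Convolve the two distributions (both contribute in 2-u steps):
  M: 0.2549×0.52085089 = 0.132765
  M+2: 0.2549×0.40169822 + 0.7451×0.52085089 = 0.490479
  M+4: 0.2549×0.07745089 + 0.7451×0.40169822 = 0.319048
  M+6: 0.7451×0.07745089 = 0.057709
Scale to base peak (0.490479) = 100: 27.07 : 100.00 : 65.05 : 11.77

27.07 : 100.00 : 65.05 : 11.77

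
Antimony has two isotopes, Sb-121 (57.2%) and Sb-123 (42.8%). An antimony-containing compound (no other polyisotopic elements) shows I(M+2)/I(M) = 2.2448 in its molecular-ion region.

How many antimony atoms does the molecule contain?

With n Sb atoms, P(M+2)/P(M) = C(n,1)·p^(n−1)q / p^n = n·q/p = n · 0.428/0.572.
n = 2.2448 × 0.572/0.428 = 3.00 ≈ 3

3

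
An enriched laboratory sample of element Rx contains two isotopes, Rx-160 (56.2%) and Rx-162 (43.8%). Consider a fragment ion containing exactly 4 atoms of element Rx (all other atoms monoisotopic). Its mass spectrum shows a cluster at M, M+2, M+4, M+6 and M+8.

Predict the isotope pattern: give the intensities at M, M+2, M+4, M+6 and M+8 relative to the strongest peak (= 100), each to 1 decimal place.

The 4 Rx atoms are independent, so intensities follow the terms of (0.562 + 0.438)^4.
P(M) = 0.562^4 = 0.099757
P(M+2) = 4 × 0.562^3 × 0.438^1 = 0.310988
P(M+4) = 6 × 0.562^2 × 0.438^2 = 0.363557
P(M+6) = 4 × 0.562^1 × 0.438^3 = 0.188894
P(M+8) = 0.438^4 = 0.036804
The M+4 peak is largest (0.363557); scaling to 100 gives 27.4 : 85.5 : 100.0 : 52.0 : 10.1.

27.4 : 85.5 : 100.0 : 52.0 : 10.1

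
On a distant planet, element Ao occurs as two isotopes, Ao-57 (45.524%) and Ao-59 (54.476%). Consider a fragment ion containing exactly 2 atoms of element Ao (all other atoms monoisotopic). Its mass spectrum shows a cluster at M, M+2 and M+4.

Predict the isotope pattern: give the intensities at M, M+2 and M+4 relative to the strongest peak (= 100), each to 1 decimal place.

The 2 Ao atoms are independent, so intensities follow the terms of (0.45524 + 0.54476)^2.
P(M) = 0.45524^2 = 0.207243
P(M+2) = 2 × 0.45524^1 × 0.54476^1 = 0.495993
P(M+4) = 0.54476^2 = 0.296763
The M+2 peak is largest (0.495993); scaling to 100 gives 41.8 : 100.0 : 59.8.

41.8 : 100.0 : 59.8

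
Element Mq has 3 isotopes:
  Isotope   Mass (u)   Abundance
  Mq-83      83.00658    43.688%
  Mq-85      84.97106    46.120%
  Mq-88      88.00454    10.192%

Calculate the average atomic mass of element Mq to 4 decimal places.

The abundance-weighted mean is 0.43688 × 83.00658 + 0.46120 × 84.97106 + 0.10192 × 88.00454
= 36.263915 + 39.188653 + 8.969423 = 84.421991 u

84.4220 u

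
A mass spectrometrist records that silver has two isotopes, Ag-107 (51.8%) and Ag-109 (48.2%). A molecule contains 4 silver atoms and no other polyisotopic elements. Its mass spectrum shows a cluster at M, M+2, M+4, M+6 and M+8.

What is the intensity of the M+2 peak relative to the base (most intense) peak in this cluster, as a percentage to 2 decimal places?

(0.518 + 0.482)^4 gives M 0.0720, M+2 0.2680, M+4 0.3740, M+6 0.2320, M+8 0.0540; the largest is M+4.
P(M+4) = C(4,2) × 0.518^2 × 0.482^2 = 6 × 0.268324 × 0.232324 = 0.374029 (base)
P(M+2) = C(4,1) × 0.518^3 × 0.482^1 = 4 × 0.13899183 × 0.4820 = 0.267976
Relative intensity = 0.267976 / 0.374029 × 100 = 71.65

71.65%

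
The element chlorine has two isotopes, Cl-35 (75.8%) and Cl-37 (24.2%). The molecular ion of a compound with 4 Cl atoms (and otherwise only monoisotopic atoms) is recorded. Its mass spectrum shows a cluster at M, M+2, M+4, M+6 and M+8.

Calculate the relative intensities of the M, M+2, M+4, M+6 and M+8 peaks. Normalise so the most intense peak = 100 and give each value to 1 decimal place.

Each Cl atom is independently Cl-35 (p = 0.758) or Cl-37 (q = 0.242); the cluster is the binomial expansion (p + q)^4.
P(M) = 0.758^4 = 0.330124
P(M+2) = 4 × 0.758^3 × 0.242^1 = 0.421583
P(M+4) = 6 × 0.758^2 × 0.242^2 = 0.201893
P(M+6) = 4 × 0.758^1 × 0.242^3 = 0.042971
P(M+8) = 0.242^4 = 0.003430
The M+2 peak is largest (0.421583); scaling to 100 gives 78.3 : 100.0 : 47.9 : 10.2 : 0.8.

78.3 : 100.0 : 47.9 : 10.2 : 0.8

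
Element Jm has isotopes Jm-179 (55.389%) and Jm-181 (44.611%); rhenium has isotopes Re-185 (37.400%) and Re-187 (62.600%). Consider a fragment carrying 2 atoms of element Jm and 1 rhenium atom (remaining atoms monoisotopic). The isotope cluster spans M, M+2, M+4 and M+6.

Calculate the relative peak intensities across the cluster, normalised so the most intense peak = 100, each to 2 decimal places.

29.90 : 98.20 : 100.00 : 32.46

Element Jm pattern (n=2): 0.30679413 : 0.49419174 : 0.19901413
Rhenium pattern (n=1): 0.3740 : 0.6260
Convolve the two distributions (both contribute in 2-u steps):
  M: 0.30679413×0.3740 = 0.114741
  M+2: 0.30679413×0.6260 + 0.49419174×0.3740 = 0.376881
  M+4: 0.49419174×0.6260 + 0.19901413×0.3740 = 0.383795
  M+6: 0.19901413×0.6260 = 0.124583
Scale to base peak (0.383795) = 100: 29.90 : 98.20 : 100.00 : 32.46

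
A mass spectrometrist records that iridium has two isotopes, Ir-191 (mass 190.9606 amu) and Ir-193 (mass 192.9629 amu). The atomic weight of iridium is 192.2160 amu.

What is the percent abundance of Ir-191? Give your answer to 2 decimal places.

37.30%

With x = fraction of Ir-191 (so Ir-193 is 1 − x):
190.9606·x + 192.9629·(1 − x) = 192.2160
(190.9606 − 192.9629)·x = 192.2160 − 192.9629
x = -0.7469 / -2.0023 = 0.37302 → 37.30% Ir-191, 62.70% Ir-193.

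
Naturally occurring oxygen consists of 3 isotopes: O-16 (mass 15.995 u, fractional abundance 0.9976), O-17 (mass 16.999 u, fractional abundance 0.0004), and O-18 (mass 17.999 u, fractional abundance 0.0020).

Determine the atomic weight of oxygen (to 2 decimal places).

16.00 u

The abundance-weighted mean is 0.9976 × 15.995 + 0.0004 × 16.999 + 0.0020 × 17.999
= 15.9566 + 0.0068 + 0.0360 = 15.9994 u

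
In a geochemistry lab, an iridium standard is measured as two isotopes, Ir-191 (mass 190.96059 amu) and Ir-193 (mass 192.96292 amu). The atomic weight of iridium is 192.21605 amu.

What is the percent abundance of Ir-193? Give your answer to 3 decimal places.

Writing the weighted mean with unknown fraction x of Ir-191:
190.96059·x + 192.96292·(1 − x) = 192.21605
(190.96059 − 192.96292)·x = 192.21605 − 192.96292
x = -0.74687 / -2.00233 = 0.37300 → 37.300% Ir-191, 62.700% Ir-193.

62.700%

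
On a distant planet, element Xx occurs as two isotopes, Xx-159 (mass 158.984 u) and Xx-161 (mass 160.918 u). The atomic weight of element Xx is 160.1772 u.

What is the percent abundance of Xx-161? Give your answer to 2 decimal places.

61.70%

With x = fraction of Xx-159 (so Xx-161 is 1 − x):
158.984·x + 160.918·(1 − x) = 160.1772
(158.984 − 160.918)·x = 160.1772 − 160.918
x = -0.7408 / -1.934 = 0.38304 → 38.30% Xx-159, 61.70% Xx-161.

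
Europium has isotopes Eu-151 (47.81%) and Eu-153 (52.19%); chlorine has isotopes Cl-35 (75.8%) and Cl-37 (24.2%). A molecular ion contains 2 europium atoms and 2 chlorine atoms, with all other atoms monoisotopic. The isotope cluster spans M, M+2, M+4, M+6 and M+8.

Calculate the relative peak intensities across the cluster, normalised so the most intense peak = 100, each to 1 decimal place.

35.4 : 100.0 : 95.2 : 34.9 : 4.3

Europium pattern (n=2): 0.22857961 : 0.49904078 : 0.27237961
Chlorine pattern (n=2): 0.574564 : 0.366872 : 0.058564
Convolve the two distributions (both contribute in 2-u steps):
  M: 0.22857961×0.574564 = 0.131334
  M+2: 0.22857961×0.366872 + 0.49904078×0.574564 = 0.370590
  M+4: 0.22857961×0.058564 + 0.49904078×0.366872 + 0.27237961×0.574564 = 0.352970
  M+6: 0.49904078×0.058564 + 0.27237961×0.366872 = 0.129154
  M+8: 0.27237961×0.058564 = 0.015952
Scale to base peak (0.370590) = 100: 35.4 : 100.0 : 95.2 : 34.9 : 4.3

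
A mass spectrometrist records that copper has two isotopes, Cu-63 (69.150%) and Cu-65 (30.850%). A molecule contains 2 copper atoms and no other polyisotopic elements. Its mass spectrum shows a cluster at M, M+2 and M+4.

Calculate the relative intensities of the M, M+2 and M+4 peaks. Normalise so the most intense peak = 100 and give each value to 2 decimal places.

Expanding (0.69150 + 0.30850)^2:
P(M) = 0.69150^2 = 0.478172
P(M+2) = 2 × 0.69150^1 × 0.30850^1 = 0.426656
P(M+4) = 0.30850^2 = 0.095172
The M peak is largest (0.478172); scaling to 100 gives 100.00 : 89.23 : 19.90.

100.00 : 89.23 : 19.90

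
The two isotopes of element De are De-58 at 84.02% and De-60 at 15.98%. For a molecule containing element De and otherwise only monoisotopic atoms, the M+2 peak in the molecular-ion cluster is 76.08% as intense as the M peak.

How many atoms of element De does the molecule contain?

4

The M+2/M ratio from n De atoms is n · q/p = n · 0.1598/0.8402.
n = 0.7608 × 0.8402/0.1598 = 4.00 ≈ 4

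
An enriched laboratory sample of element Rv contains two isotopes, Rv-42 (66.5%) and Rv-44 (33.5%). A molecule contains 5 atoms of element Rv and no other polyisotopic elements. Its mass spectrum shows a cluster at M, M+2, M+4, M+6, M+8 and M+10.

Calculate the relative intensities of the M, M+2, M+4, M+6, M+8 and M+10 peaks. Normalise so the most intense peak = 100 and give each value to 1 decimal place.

Expanding (0.665 + 0.335)^5:
P(M) = 0.665^5 = 0.130049
P(M+2) = 5 × 0.665^4 × 0.335^1 = 0.327568
P(M+4) = 10 × 0.665^3 × 0.335^2 = 0.330031
P(M+6) = 10 × 0.665^2 × 0.335^3 = 0.166256
P(M+8) = 5 × 0.665^1 × 0.335^4 = 0.041877
P(M+10) = 0.335^5 = 0.004219
The M+4 peak is largest (0.330031); scaling to 100 gives 39.4 : 99.3 : 100.0 : 50.4 : 12.7 : 1.3.

39.4 : 99.3 : 100.0 : 50.4 : 12.7 : 1.3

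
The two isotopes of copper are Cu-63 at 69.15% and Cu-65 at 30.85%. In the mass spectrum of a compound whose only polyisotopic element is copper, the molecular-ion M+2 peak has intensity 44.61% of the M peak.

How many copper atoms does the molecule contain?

For n independent Cu atoms, I(M+2)/I(M) = n · (abundance Cu-65) / (abundance Cu-63) = n · 0.3085/0.6915.
n = 0.4461 × 0.6915/0.3085 = 1.00 ≈ 1

1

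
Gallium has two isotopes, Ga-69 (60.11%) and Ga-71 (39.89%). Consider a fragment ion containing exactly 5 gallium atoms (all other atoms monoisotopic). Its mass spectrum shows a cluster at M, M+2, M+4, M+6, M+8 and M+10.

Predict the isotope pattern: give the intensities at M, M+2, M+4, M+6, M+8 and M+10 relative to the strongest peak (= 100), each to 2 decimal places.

Expanding (0.6011 + 0.3989)^5:
P(M) = 0.6011^5 = 0.078475
P(M+2) = 5 × 0.6011^4 × 0.3989^1 = 0.260388
P(M+4) = 10 × 0.6011^3 × 0.3989^2 = 0.345596
P(M+6) = 10 × 0.6011^2 × 0.3989^3 = 0.229343
P(M+8) = 5 × 0.6011^1 × 0.3989^4 = 0.076098
P(M+10) = 0.3989^5 = 0.010100
The M+4 peak is largest (0.345596); scaling to 100 gives 22.71 : 75.34 : 100.00 : 66.36 : 22.02 : 2.92.

22.71 : 75.34 : 100.00 : 66.36 : 22.02 : 2.92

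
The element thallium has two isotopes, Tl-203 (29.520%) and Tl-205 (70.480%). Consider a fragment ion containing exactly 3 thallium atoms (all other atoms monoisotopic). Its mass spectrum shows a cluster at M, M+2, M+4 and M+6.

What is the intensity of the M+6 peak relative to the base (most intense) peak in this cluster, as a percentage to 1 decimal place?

(0.29520 + 0.70480)^3 gives M 0.0257, M+2 0.1843, M+4 0.4399, M+6 0.3501; the largest is M+4.
P(M+4) = C(3,2) × 0.29520^1 × 0.70480^2 = 3 × 0.2952 × 0.49674304 = 0.439916 (base)
P(M+6) = C(3,3) × 0.29520^0 × 0.70480^3 = 1 × 1.0000 × 0.35010449 = 0.350104
Relative intensity = 0.350104 / 0.439916 × 100 = 79.6

79.6%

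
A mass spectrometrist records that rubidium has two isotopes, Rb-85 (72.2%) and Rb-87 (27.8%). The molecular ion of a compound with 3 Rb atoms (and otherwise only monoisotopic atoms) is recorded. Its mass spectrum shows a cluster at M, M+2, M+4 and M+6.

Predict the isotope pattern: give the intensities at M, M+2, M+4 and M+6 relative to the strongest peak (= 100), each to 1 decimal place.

Each Rb atom is independently Rb-85 (p = 0.722) or Rb-87 (q = 0.278); the cluster is the binomial expansion (p + q)^3.
P(M) = 0.722^3 = 0.376367
P(M+2) = 3 × 0.722^2 × 0.278^1 = 0.434751
P(M+4) = 3 × 0.722^1 × 0.278^2 = 0.167397
P(M+6) = 0.278^3 = 0.021485
The M+2 peak is largest (0.434751); scaling to 100 gives 86.6 : 100.0 : 38.5 : 4.9.

86.6 : 100.0 : 38.5 : 4.9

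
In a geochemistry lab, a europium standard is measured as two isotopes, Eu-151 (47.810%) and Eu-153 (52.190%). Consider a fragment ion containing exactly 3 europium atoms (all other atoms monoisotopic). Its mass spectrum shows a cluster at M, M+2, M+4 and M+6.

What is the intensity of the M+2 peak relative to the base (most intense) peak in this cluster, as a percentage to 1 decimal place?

Term probabilities: M 0.1093, M+2 0.3579, M+4 0.3907, M+6 0.1422. Base peak = M+4.
P(M+4) = C(3,2) × 0.47810^1 × 0.52190^2 = 3 × 0.4781 × 0.27237961 = 0.390674 (base)
P(M+2) = C(3,1) × 0.47810^2 × 0.52190^1 = 3 × 0.22857961 × 0.5219 = 0.357887
Relative intensity = 0.357887 / 0.390674 × 100 = 91.6

91.6%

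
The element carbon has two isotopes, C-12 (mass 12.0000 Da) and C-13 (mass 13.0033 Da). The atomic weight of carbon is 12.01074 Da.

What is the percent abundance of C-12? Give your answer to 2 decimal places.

With x = fraction of C-12 (so C-13 is 1 − x):
12.0000·x + 13.0033·(1 − x) = 12.01074
(12.0000 − 13.0033)·x = 12.01074 − 13.0033
x = -0.99256 / -1.0033 = 0.98930 → 98.93% C-12, 1.07% C-13.

98.93%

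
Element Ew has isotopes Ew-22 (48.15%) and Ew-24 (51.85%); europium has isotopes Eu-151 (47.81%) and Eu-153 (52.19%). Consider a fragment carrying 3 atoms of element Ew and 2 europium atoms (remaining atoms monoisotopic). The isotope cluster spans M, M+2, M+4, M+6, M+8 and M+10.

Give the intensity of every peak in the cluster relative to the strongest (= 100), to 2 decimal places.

7.88 : 42.65 : 92.36 : 100.00 : 54.14 : 11.72

Element Ew pattern (n=3): 0.11163204 : 0.36063062 : 0.38834263 : 0.13939471
Europium pattern (n=2): 0.22857961 : 0.49904078 : 0.27237961
Convolve the two distributions (both contribute in 2-u steps):
  M: 0.11163204×0.22857961 = 0.025517
  M+2: 0.11163204×0.49904078 + 0.36063062×0.22857961 = 0.138142
  M+4: 0.11163204×0.27237961 + 0.36063062×0.49904078 + 0.38834263×0.22857961 = 0.299143
  M+6: 0.36063062×0.27237961 + 0.38834263×0.49904078 + 0.13939471×0.22857961 = 0.323890
  M+8: 0.38834263×0.27237961 + 0.13939471×0.49904078 = 0.175340
  M+10: 0.13939471×0.27237961 = 0.037968
Scale to base peak (0.323890) = 100: 7.88 : 42.65 : 92.36 : 100.00 : 54.14 : 11.72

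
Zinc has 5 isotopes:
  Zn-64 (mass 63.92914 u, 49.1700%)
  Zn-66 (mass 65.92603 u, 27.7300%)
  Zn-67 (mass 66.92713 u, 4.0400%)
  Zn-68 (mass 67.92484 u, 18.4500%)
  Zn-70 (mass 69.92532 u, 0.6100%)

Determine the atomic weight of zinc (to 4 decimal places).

Ar = Σ fᵢ·mᵢ = 0.491700 × 63.92914 + 0.277300 × 65.92603 + 0.040400 × 66.92713 + 0.184500 × 67.92484 + 0.006100 × 69.92532
= 31.433958 + 18.281288 + 2.703856 + 12.532133 + 0.426544 = 65.377779 u

65.3778 u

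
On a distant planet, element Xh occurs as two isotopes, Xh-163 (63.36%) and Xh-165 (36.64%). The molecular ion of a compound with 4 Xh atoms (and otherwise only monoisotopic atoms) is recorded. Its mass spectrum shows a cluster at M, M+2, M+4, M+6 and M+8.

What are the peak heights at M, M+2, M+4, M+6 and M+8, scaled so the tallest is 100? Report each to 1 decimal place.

The 4 Xh atoms are independent, so intensities follow the terms of (0.6336 + 0.3664)^4.
P(M) = 0.6336^4 = 0.161161
P(M+2) = 4 × 0.6336^3 × 0.3664^1 = 0.372787
P(M+4) = 6 × 0.6336^2 × 0.3664^2 = 0.323365
P(M+6) = 4 × 0.6336^1 × 0.3664^3 = 0.124664
P(M+8) = 0.3664^4 = 0.018023
The M+2 peak is largest (0.372787); scaling to 100 gives 43.2 : 100.0 : 86.7 : 33.4 : 4.8.

43.2 : 100.0 : 86.7 : 33.4 : 4.8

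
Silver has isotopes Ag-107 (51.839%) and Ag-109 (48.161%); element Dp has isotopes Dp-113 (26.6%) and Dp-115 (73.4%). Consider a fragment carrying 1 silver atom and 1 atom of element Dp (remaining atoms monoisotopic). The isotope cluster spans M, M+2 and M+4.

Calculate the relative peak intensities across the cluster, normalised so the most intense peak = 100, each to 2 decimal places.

27.11 : 100.00 : 69.50

Silver pattern (n=1): 0.51839 : 0.48161
Element Dp pattern (n=1): 0.2660 : 0.7340
Convolve the two distributions (both contribute in 2-u steps):
  M: 0.51839×0.2660 = 0.137892
  M+2: 0.51839×0.7340 + 0.48161×0.2660 = 0.508607
  M+4: 0.48161×0.7340 = 0.353502
Scale to base peak (0.508607) = 100: 27.11 : 100.00 : 69.50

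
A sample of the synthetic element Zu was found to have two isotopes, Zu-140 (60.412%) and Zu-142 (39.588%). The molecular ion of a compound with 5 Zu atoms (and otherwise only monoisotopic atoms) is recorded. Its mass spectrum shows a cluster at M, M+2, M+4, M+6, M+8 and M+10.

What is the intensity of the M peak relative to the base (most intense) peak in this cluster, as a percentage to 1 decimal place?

23.3%

(0.60412 + 0.39588)^5 gives M 0.0805, M+2 0.2636, M+4 0.3455, M+6 0.2264, M+8 0.0742, M+10 0.0097; the largest is M+4.
P(M+4) = C(5,2) × 0.60412^3 × 0.39588^2 = 10 × 0.22048022 × 0.15672097 = 0.345539 (base)
P(M) = C(5,0) × 0.60412^5 × 0.39588^0 = 1 × 0.08046668 × 1.0000 = 0.080467
Relative intensity = 0.080467 / 0.345539 × 100 = 23.3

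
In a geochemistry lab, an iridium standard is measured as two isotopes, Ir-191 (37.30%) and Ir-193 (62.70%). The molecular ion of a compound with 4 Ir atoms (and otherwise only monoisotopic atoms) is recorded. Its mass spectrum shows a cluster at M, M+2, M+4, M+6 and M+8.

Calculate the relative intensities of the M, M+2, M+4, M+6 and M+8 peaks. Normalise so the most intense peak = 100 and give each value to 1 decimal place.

5.3 : 35.4 : 89.2 : 100.0 : 42.0

Each Ir atom is independently Ir-191 (p = 0.3730) or Ir-193 (q = 0.6270); the cluster is the binomial expansion (p + q)^4.
P(M) = 0.3730^4 = 0.019357
P(M+2) = 4 × 0.3730^3 × 0.6270^1 = 0.130153
P(M+4) = 6 × 0.3730^2 × 0.6270^2 = 0.328174
P(M+6) = 4 × 0.3730^1 × 0.6270^3 = 0.367766
P(M+8) = 0.6270^4 = 0.154550
The M+6 peak is largest (0.367766); scaling to 100 gives 5.3 : 35.4 : 89.2 : 100.0 : 42.0.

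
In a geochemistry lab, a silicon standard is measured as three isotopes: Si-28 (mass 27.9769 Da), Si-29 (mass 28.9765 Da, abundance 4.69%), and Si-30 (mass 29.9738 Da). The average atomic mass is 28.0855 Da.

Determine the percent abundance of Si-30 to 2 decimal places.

3.09%

The remaining 95.31% is split between Si-28 (fraction x) and Si-30 (fraction 0.9531 − x).
Substituting: 27.9769x + 29.9738(0.9531 − x) = 26.72650215
(27.9769 − 29.9738)x = -1.84152663  ⇒  x = 0.92219, y = 0.03091
Si-28: 92.22%, Si-30: 3.09%.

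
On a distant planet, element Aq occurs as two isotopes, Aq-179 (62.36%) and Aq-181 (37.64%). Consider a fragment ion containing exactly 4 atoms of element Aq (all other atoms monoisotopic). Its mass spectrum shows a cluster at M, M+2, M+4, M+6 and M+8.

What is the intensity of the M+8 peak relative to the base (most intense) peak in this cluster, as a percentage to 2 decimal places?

Term probabilities: M 0.1512, M+2 0.3651, M+4 0.3306, M+6 0.1330, M+8 0.0201. Base peak = M+2.
P(M+2) = C(4,1) × 0.6236^3 × 0.3764^1 = 4 × 0.24250367 × 0.3764 = 0.365114 (base)
P(M+8) = C(4,4) × 0.6236^0 × 0.3764^4 = 1 × 1.0000 × 0.02007236 = 0.020072
Relative intensity = 0.020072 / 0.365114 × 100 = 5.50

5.50%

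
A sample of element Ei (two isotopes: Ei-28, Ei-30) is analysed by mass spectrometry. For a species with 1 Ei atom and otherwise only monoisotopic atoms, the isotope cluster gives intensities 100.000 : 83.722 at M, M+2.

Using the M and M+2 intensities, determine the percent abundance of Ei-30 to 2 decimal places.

45.57%

Write p for the Ei-28 fraction. I(M+2)/I(M) = [C(1,1)·p^0·(1−p)] / p^1 = 1·(1−p)/p = 83.722/100.000 = 0.8372
(1−p)/p = 0.8372/1 = 0.8372  ⇒  p = 1/(1 + 0.8372) = 0.5443
Ei-28: 54.43%, Ei-30: 45.57%.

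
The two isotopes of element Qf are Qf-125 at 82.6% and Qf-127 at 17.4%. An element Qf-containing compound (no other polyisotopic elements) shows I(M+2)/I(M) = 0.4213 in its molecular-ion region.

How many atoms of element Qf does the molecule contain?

2

For n independent Qf atoms, I(M+2)/I(M) = n · (abundance Qf-127) / (abundance Qf-125) = n · 0.174/0.826.
n = 0.4213 × 0.826/0.174 = 2.00 ≈ 2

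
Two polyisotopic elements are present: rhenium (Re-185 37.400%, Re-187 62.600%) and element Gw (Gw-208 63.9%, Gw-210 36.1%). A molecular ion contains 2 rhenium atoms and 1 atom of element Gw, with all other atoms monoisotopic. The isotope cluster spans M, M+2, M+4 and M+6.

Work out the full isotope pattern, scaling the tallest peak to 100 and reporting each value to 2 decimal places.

21.31 : 83.37 : 100.00 : 33.73

Rhenium pattern (n=2): 0.139876 : 0.468248 : 0.391876
Element Gw pattern (n=1): 0.6390 : 0.3610
Convolve the two distributions (both contribute in 2-u steps):
  M: 0.139876×0.6390 = 0.089381
  M+2: 0.139876×0.3610 + 0.468248×0.6390 = 0.349706
  M+4: 0.468248×0.3610 + 0.391876×0.6390 = 0.419446
  M+6: 0.391876×0.3610 = 0.141467
Scale to base peak (0.419446) = 100: 21.31 : 83.37 : 100.00 : 33.73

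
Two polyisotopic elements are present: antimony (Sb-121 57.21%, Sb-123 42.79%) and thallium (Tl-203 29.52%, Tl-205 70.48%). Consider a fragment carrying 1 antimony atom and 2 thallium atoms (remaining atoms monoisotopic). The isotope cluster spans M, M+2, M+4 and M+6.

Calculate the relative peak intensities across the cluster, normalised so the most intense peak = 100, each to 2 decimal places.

Antimony pattern (n=1): 0.5721 : 0.4279
Thallium pattern (n=2): 0.08714304 : 0.41611392 : 0.49674304
Convolve the two distributions (both contribute in 2-u steps):
  M: 0.5721×0.08714304 = 0.049855
  M+2: 0.5721×0.41611392 + 0.4279×0.08714304 = 0.275347
  M+4: 0.5721×0.49674304 + 0.4279×0.41611392 = 0.462242
  M+6: 0.4279×0.49674304 = 0.212556
Scale to base peak (0.462242) = 100: 10.79 : 59.57 : 100.00 : 45.98

10.79 : 59.57 : 100.00 : 45.98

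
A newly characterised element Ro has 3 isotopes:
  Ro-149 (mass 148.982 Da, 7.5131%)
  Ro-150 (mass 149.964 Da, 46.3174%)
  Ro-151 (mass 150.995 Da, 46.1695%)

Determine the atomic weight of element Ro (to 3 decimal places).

150.366 Da

Ar = Σ fᵢ·mᵢ = 0.075131 × 148.982 + 0.463174 × 149.964 + 0.461695 × 150.995
= 11.1932 + 69.4594 + 69.7136 = 150.3662 Da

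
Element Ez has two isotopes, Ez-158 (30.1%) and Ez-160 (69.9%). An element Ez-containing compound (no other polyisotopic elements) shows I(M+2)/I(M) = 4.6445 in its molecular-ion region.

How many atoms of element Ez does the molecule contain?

The M+2/M ratio from n Ez atoms is n · q/p = n · 0.699/0.301.
n = 4.6445 × 0.301/0.699 = 2.00 ≈ 2

2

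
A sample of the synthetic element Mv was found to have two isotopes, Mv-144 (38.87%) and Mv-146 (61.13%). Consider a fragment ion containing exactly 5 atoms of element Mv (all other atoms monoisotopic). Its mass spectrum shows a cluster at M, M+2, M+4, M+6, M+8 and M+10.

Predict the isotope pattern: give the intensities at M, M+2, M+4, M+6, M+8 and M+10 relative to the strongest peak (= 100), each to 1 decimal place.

2.6 : 20.2 : 63.6 : 100.0 : 78.6 : 24.7

Each Mv atom is independently Mv-144 (p = 0.3887) or Mv-146 (q = 0.6113); the cluster is the binomial expansion (p + q)^5.
P(M) = 0.3887^5 = 0.008873
P(M+2) = 5 × 0.3887^4 × 0.6113^1 = 0.069772
P(M+4) = 10 × 0.3887^3 × 0.6113^2 = 0.219459
P(M+6) = 10 × 0.3887^2 × 0.6113^3 = 0.345138
P(M+8) = 5 × 0.3887^1 × 0.6113^4 = 0.271395
P(M+10) = 0.6113^5 = 0.085363
The M+6 peak is largest (0.345138); scaling to 100 gives 2.6 : 20.2 : 63.6 : 100.0 : 78.6 : 24.7.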